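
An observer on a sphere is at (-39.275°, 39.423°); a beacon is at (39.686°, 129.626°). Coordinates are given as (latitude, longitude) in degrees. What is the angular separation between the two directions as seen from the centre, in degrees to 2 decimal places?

113.98°

In radians: φ₁ = -0.6855, φ₂ = 0.6927, Δλ = 90.203° = 1.5743 rad.
cos c = sin φ₁ sin φ₂ + cos φ₁ cos φ₂ cos Δλ = (-0.6330)(0.6386) + (0.7741)(0.7696)(-0.0035) = -0.40636,
so c = arccos(-0.40636) = 1.98926 rad.
So the angular separation is 113.98°.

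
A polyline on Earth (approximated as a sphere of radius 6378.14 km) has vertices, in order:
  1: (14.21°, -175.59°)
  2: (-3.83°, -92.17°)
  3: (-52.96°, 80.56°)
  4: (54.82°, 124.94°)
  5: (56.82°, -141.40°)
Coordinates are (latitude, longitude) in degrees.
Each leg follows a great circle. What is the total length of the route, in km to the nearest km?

41156 km

Leg 1→2: central angle 1.4762 rad, distance 9415.5 km.
Leg 2→3: central angle 2.1447 rad, distance 13678.9 km.
Leg 3→4: central angle 1.9871 rad, distance 12673.9 km.
Leg 4→5: central angle 0.8447 rad, distance 5387.6 km.
Total: 9415.5 + 13678.9 + 12673.9 + 5387.6 ≈ 41156 km.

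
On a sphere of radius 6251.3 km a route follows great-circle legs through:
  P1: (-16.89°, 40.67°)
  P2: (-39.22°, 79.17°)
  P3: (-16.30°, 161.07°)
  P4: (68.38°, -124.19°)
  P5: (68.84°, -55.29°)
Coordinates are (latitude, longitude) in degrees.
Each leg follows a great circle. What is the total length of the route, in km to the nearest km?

Leg P1→P2: central angle 0.7015 rad, distance 4385.5 km.
Leg P2→P3: central angle 1.2847 rad, distance 8030.9 km.
Leg P3→P4: central angle 1.7394 rad, distance 10873.7 km.
Leg P4→P5: central angle 0.4157 rad, distance 2598.5 km.
Total: 4385.5 + 8030.9 + 10873.7 + 2598.5 ≈ 25889 km.

25889 km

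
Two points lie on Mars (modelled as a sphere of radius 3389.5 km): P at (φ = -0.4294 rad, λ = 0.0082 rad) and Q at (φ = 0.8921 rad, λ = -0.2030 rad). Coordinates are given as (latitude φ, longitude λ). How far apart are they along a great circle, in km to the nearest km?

4524 km

In radians: φ₁ = -0.4294, φ₂ = 0.8921, Δλ = -12.101° = -0.2112 rad.
cos c = sin φ₁ sin φ₂ + cos φ₁ cos φ₂ cos Δλ = (-0.4163)(0.7784) + (0.9092)(0.6278)(0.9778) = 0.23404,
so c = arccos(0.23404) = 1.33457 rad.
Distance = R·c = 3389.5 × 1.3346 ≈ 4524 km.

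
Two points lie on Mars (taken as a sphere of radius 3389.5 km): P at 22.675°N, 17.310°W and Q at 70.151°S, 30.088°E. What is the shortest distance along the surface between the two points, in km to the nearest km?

In radians: φ₁ = 0.3958, φ₂ = -1.2244, Δλ = 47.398° = 0.8273 rad.
Haversine: a = sin²(Δφ/2) + cos φ₁ cos φ₂ sin²(Δλ/2) = 0.5247 + (0.9227)(0.3395)(0.1615) = 0.57526.
Central angle c = 2·arcsin(√a) = 1.72190 rad.
Distance = R·c = 3389.5 × 1.7219 ≈ 5836 km.

5836 km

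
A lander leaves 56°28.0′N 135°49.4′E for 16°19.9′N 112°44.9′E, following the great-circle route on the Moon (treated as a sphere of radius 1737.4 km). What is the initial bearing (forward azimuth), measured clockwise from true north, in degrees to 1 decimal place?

Δλ = -23.075° = -0.4027 rad.
y = sin Δλ · cos φ₂ = (-0.3919)(0.9597) = -0.3761
x = cos φ₁ sin φ₂ − sin φ₁ cos φ₂ cos Δλ = (0.5524)(0.2812) − (0.8336)(0.9597)(0.9200) = -0.5806
θ = atan2(y, x) = -147.06°; adding 360° gives 212.9°.

212.9°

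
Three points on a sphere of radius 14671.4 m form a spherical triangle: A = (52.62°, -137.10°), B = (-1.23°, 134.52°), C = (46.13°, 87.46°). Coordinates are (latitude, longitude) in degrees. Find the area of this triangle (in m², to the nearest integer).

Side lengths (central angles): a = 1.0967, b = 1.2942, c = 1.5707 rad; semiperimeter s = 1.9808.
By l'Huilier's theorem, tan(E/4) = √[tan(s/2) tan((s−a)/2) tan((s−b)/2) tan((s−c)/2)], giving spherical excess E = 0.9105 rad.
Area = E·R² = 0.9105 × (14671.4)² ≈ 195986872 m².

195986872 m²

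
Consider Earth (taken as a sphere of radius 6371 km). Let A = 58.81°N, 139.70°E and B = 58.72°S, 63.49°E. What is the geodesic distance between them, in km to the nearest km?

In radians: φ₁ = 1.0264, φ₂ = -1.0249, Δλ = -76.210° = -1.3301 rad.
cos c = sin φ₁ sin φ₂ + cos φ₁ cos φ₂ cos Δλ = (0.8555)(-0.8546) + (0.5179)(0.5192)(0.2384) = -0.66701,
so c = arccos(-0.66701) = 2.30099 rad.
Distance = R·c = 6371 × 2.3010 ≈ 14660 km.

14660 km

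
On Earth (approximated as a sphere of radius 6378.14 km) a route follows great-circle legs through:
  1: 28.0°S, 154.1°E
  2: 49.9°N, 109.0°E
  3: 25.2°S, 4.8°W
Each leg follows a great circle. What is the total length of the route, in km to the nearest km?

23565 km

Leg 1→2: central angle 1.5284 rad, distance 9748.6 km.
Leg 2→3: central angle 2.1662 rad, distance 13816.6 km.
Total: 9748.6 + 13816.6 ≈ 23565 km.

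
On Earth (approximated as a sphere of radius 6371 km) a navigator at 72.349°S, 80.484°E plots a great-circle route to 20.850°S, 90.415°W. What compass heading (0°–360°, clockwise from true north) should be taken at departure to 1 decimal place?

188.5°

Δλ = -170.899° = -2.9828 rad.
y = sin Δλ · cos φ₂ = (-0.1582)(0.9345) = -0.1478
x = cos φ₁ sin φ₂ − sin φ₁ cos φ₂ cos Δλ = (0.3032)(-0.3559) − (-0.9529)(0.9345)(-0.9874) = -0.9872
θ = atan2(y, x) = -171.48°; adding 360° gives 188.5°.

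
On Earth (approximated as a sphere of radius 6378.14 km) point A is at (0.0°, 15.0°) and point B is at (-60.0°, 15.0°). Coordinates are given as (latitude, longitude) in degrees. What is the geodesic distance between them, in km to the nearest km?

In radians: φ₁ = 0.0000, φ₂ = -1.0472, Δλ = 0.000° = 0.0000 rad.
cos c = sin φ₁ sin φ₂ + cos φ₁ cos φ₂ cos Δλ = (0.0000)(-0.8660) + (1.0000)(0.5000)(1.0000) = 0.50000,
so c = arccos(0.50000) = 1.04720 rad.
Distance = R·c = 6378.14 × 1.0472 ≈ 6679 km.

6679 km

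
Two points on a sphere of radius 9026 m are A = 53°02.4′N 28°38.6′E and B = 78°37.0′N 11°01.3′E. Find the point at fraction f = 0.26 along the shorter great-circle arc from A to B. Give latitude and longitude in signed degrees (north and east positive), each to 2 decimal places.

The central angle between A and B is δ = 0.4591 rad.
With f = 0.26, the slerp weights are sin((1−f)δ)/sin δ = 0.7520 and sin(fδ)/sin δ = 0.2687.
Weighted sum of the unit vectors: (0.7520)·(0.5277,0.2882,0.7991) + (0.2687)·(0.1937,0.0377,0.9803) = (0.4489, 0.2269, 0.8643).
Converting back: φ = atan2(z, √(x²+y²)) = 59.80°, λ = atan2(y, x) = 26.81°.

59.80°, 26.81°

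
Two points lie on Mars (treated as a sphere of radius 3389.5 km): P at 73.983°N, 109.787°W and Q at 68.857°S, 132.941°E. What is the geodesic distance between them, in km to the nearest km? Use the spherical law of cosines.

With latitudes φ₁ = 73.983°, φ₂ = -68.857° and longitude difference Δλ = -117.272°:
cos c = sin φ₁ sin φ₂ + cos φ₁ cos φ₂ cos Δλ = (0.9612)(-0.9327) + (0.2759)(0.3607)(-0.4582) = -0.94208,
so c = arccos(-0.94208) = 2.79957 rad.
Distance = R·c = 3389.5 × 2.7996 ≈ 9489 km.

9489 km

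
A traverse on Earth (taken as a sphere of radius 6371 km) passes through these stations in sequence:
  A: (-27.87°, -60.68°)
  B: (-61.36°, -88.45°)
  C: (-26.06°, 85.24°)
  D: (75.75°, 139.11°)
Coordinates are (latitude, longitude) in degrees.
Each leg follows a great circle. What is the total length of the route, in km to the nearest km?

26451 km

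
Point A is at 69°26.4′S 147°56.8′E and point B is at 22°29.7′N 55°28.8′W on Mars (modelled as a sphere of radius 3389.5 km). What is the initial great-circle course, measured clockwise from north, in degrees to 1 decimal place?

150.9°

With φ₁ = -1.2120, φ₂ = 0.3926, Δλ = 2.7327 rad, the forward-azimuth formula gives
θ = atan2( sin Δλ cos φ₂ , cos φ₁ sin φ₂ − sin φ₁ cos φ₂ cos Δλ ) = atan2(0.3673, -0.6594) = 150.88°.
So the initial bearing is 150.9°.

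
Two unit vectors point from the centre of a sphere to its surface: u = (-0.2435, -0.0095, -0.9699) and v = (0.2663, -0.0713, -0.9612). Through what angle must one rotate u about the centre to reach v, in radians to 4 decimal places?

0.5194 rad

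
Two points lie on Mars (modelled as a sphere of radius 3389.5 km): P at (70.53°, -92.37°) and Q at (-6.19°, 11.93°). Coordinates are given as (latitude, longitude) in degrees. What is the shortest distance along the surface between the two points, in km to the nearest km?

With latitudes φ₁ = 70.530°, φ₂ = -6.190° and longitude difference Δλ = 104.300°:
Haversine: a = sin²(Δφ/2) + cos φ₁ cos φ₂ sin²(Δλ/2) = 0.3851 + (0.3333)(0.9942)(0.6235) = 0.59175.
Central angle c = 2·arcsin(√a) = 1.75535 rad.
Distance = R·c = 3389.5 × 1.7554 ≈ 5950 km.

5950 km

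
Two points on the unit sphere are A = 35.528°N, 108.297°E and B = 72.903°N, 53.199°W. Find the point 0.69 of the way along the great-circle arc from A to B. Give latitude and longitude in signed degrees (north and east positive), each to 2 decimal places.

82.85°, 71.60°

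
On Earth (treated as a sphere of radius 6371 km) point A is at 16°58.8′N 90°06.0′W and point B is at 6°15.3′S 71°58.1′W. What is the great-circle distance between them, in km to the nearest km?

3263 km

In radians: φ₁ = 0.2964, φ₂ = -0.1092, Δλ = 18.132° = 0.3165 rad.
cos c = sin φ₁ sin φ₂ + cos φ₁ cos φ₂ cos Δλ = (0.2920)(-0.1090) + (0.9564)(0.9940)(0.9503) = 0.87169,
so c = arccos(0.87169) = 0.51216 rad.
Distance = R·c = 6371 × 0.5122 ≈ 3263 km.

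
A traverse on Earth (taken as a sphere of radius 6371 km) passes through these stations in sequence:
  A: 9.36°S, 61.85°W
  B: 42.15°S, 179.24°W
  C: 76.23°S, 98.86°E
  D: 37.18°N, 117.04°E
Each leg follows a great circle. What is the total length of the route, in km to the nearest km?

Leg A→B: central angle 1.8002 rad, distance 11469.0 km.
Leg B→C: central angle 0.8276 rad, distance 5272.6 km.
Leg C→D: central angle 1.9897 rad, distance 12676.5 km.
Total: 11469.0 + 5272.6 + 12676.5 ≈ 29418 km.

29418 km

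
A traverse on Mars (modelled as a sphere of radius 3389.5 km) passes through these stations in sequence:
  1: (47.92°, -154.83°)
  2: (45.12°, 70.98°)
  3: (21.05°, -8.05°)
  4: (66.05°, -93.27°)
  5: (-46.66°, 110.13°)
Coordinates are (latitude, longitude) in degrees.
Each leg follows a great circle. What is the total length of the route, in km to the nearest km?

Leg 1→2: central angle 1.3732 rad, distance 4654.5 km.
Leg 2→3: central angle 1.1812 rad, distance 4003.6 km.
Leg 3→4: central angle 1.2027 rad, distance 4076.6 km.
Leg 4→5: central angle 2.7398 rad, distance 9286.6 km.
Total: 4654.5 + 4003.6 + 4076.6 + 9286.6 ≈ 22021 km.

22021 km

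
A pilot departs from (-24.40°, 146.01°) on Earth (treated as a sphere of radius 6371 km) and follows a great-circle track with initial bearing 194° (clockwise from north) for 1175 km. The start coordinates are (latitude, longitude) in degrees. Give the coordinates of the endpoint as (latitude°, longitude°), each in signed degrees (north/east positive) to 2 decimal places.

-34.62°, 142.92°

Angular distance δ = d/R = 1175/6371 = 0.18443 rad; initial bearing θ = 3.3859 rad.
sin φ₂ = sin φ₁ cos δ + cos φ₁ sin δ cos θ = (-0.4131)(0.9830) + (0.9107)(0.1834)(-0.9703) = -0.5681, so φ₂ = -34.62°.
Δλ = atan2(sin θ sin δ cos φ₁, cos δ − sin φ₁ sin φ₂) = atan2(-0.0404, 0.7483) = -3.090°.
λ₂ = 146.010° − 3.090° = 142.92°.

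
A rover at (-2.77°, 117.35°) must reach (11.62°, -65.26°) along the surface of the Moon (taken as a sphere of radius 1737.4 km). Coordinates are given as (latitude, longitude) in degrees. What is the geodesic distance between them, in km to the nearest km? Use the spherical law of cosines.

Let φ₁ = -0.0483 rad, φ₂ = 0.2028 rad, and Δλ = 3.0960 rad.
cos c = sin φ₁ sin φ₂ + cos φ₁ cos φ₂ cos Δλ = (-0.0483)(0.2014) + (0.9988)(0.9795)(-0.9990) = -0.98708,
so c = arccos(-0.98708) = 2.98067 rad.
Distance = R·c = 1737.4 × 2.9807 ≈ 5179 km.

5179 km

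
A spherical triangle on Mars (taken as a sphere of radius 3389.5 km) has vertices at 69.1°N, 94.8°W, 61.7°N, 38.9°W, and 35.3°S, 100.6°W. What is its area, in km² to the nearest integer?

Side lengths (central angles): a = 1.9022, b = 1.8237, c = 0.4094 rad; semiperimeter s = 2.0676.
By l'Huilier's theorem, tan(E/4) = √[tan(s/2) tan((s−a)/2) tan((s−b)/2) tan((s−c)/2)], giving spherical excess E = 0.5427 rad.
Area = E·R² = 0.5427 × (3389.5)² ≈ 6234425 km².

6234425 km²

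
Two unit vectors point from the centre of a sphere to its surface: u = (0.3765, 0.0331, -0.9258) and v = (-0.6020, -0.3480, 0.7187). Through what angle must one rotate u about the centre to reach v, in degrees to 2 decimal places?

u·v = -0.9035; |u| = 1.0000, |v| = 1.0000.
cos θ = (u·v)/(|u||v|) = -0.9035, so θ = 154.63°.

154.63°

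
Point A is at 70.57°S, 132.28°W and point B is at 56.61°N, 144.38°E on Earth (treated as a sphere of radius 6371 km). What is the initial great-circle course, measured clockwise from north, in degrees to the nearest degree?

302°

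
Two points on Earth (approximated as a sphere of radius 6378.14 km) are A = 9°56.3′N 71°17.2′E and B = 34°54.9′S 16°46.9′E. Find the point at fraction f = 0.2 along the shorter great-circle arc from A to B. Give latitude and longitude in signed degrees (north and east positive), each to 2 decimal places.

0.35°, 61.52°

The central angle between A and B is δ = 1.1916 rad.
With f = 0.2, the slerp weights are sin((1−f)δ)/sin δ = 0.8777 and sin(fδ)/sin δ = 0.2541.
Weighted sum of the unit vectors: (0.8777)·(0.3160,0.9329,0.1726) + (0.2541)·(0.7851,0.2368,-0.5724) = (0.4769, 0.8790, 0.0060).
Converting back: φ = atan2(z, √(x²+y²)) = 0.35°, λ = atan2(y, x) = 61.52°.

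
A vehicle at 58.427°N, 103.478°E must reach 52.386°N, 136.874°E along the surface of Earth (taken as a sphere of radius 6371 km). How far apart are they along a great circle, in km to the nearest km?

2187 km

With latitudes φ₁ = 58.427°, φ₂ = 52.386° and longitude difference Δλ = 33.396°:
cos c = sin φ₁ sin φ₂ + cos φ₁ cos φ₂ cos Δλ = (0.8520)(0.7921) + (0.5236)(0.6103)(0.8349) = 0.94168,
so c = arccos(0.94168) = 0.34320 rad.
Distance = R·c = 6371 × 0.3432 ≈ 2187 km.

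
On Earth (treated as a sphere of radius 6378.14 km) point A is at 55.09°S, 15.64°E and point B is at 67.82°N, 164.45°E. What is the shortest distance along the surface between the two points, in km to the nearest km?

17897 km

In radians: φ₁ = -0.9615, φ₂ = 1.1837, Δλ = 148.810° = 2.5972 rad.
Haversine: a = sin²(Δφ/2) + cos φ₁ cos φ₂ sin²(Δλ/2) = 0.7717 + (0.5723)(0.3775)(0.9277) = 0.97210.
Central angle c = 2·arcsin(√a) = 2.80592 rad.
Distance = R·c = 6378.14 × 2.8059 ≈ 17897 km.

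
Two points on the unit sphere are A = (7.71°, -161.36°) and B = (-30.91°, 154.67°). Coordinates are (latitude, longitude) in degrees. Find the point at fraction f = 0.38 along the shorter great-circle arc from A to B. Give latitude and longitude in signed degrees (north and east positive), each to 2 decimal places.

Central angle δ = 0.9968 rad. Interpolating on the sphere with fraction f = 0.38:
P = [sin((1−f)δ)·A + sin(fδ)·B] / sin δ = 0.6900·A + 0.4404·B in Cartesian coordinates,
giving P = (-0.9894, -0.0569, -0.1336), i.e. latitude -7.68°, longitude -176.71°.

-7.68°, -176.71°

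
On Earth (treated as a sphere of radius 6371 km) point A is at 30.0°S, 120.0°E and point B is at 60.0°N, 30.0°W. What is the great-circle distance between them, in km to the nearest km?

16001 km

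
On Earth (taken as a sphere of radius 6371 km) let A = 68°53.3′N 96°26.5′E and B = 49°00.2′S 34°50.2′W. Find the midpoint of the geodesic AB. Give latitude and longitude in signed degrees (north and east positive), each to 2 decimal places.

19.67°, -1.94°

Central angle δ = 2.6060 rad. Interpolating on the sphere with fraction f = 0.5:
P = [sin((1−f)δ)·A + sin(fδ)·B] / sin δ = 1.8896·A + 1.8896·B in Cartesian coordinates,
giving P = (0.9411, -0.0318, 0.3366), i.e. latitude 19.67°, longitude -1.94°.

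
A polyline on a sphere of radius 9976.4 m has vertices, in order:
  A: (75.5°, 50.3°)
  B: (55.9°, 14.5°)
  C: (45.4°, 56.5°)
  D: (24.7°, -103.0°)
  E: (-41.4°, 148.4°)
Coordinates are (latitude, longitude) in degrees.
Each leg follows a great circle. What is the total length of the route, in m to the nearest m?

48555 m

Leg A→B: central angle 0.4140 rad, distance 4129.8 m.
Leg B→C: central angle 0.4904 rad, distance 4892.5 m.
Leg C→D: central angle 1.8755 rad, distance 18710.4 m.
Leg D→E: central angle 2.0871 rad, distance 20822.2 m.
Total: 4129.8 + 4892.5 + 18710.4 + 20822.2 ≈ 48555 m.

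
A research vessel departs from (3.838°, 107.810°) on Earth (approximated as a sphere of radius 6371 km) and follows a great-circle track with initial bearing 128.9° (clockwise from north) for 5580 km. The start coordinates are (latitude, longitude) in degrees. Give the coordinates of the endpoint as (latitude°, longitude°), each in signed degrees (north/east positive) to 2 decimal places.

-26.00°, 149.50°

Angular distance δ = d/R = 5580/6371 = 0.87584 rad; initial bearing θ = 2.2497 rad.
sin φ₂ = sin φ₁ cos δ + cos φ₁ sin δ cos θ = (0.0669)(0.6403) + (0.9978)(0.7681)(-0.6280) = -0.4384, so φ₂ = -26.00°.
Δλ = atan2(sin θ sin δ cos φ₁, cos δ − sin φ₁ sin φ₂) = atan2(0.5964, 0.6697) = 41.688°.
λ₂ = 107.810° + 41.688° = 149.50°.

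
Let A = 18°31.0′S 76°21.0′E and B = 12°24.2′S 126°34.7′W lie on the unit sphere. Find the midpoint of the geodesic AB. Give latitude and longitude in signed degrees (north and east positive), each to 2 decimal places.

-54.23°, 159.05°

The central angle between A and B is δ = 2.4730 rad.
With f = 0.5, the slerp weights are sin((1−f)δ)/sin δ = 1.5240 and sin(fδ)/sin δ = 1.5240.
Weighted sum of the unit vectors: (1.5240)·(0.2238,0.9214,-0.3176) + (1.5240)·(-0.5820,-0.7843,-0.2148) = (-0.5460, 0.2090, -0.8113).
Converting back: φ = atan2(z, √(x²+y²)) = -54.23°, λ = atan2(y, x) = 159.05°.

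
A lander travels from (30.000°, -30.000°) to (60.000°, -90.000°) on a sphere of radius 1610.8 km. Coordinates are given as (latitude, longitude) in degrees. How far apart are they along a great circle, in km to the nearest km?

Let φ₁ = 0.5236 rad, φ₂ = 1.0472 rad, and Δλ = -1.0472 rad.
Haversine: a = sin²(Δφ/2) + cos φ₁ cos φ₂ sin²(Δλ/2) = 0.0670 + (0.8660)(0.5000)(0.2500) = 0.17524.
Central angle c = 2·arcsin(√a) = 0.86384 rad.
Distance = R·c = 1610.8 × 0.8638 ≈ 1391 km.

1391 km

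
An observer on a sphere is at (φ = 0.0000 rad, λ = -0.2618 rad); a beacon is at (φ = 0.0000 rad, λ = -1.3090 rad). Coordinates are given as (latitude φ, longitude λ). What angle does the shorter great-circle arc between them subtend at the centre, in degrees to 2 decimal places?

60.00°

With latitudes φ₁ = 0.000°, φ₂ = 0.000° and longitude difference Δλ = -60.000°:
Haversine: a = sin²(Δφ/2) + cos φ₁ cos φ₂ sin²(Δλ/2) = 0.0000 + (1.0000)(1.0000)(0.2500) = 0.25000.
Central angle c = 2·arcsin(√a) = 1.04720 rad.
So the angular separation is 60.00°.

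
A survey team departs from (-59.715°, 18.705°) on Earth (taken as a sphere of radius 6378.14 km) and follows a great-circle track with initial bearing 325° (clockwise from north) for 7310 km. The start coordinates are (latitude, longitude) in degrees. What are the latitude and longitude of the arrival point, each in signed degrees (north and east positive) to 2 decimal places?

Angular distance δ = d/R = 7310/6378.14 = 1.14610 rad; initial bearing θ = 5.6723 rad.
sin φ₂ = sin φ₁ cos δ + cos φ₁ sin δ cos θ = (-0.8635)(0.4120) + (0.5043)(0.9112)(0.8192) = 0.0206, so φ₂ = 1.18°.
Δλ = atan2(sin θ sin δ cos φ₁, cos δ − sin φ₁ sin φ₂) = atan2(-0.2636, 0.4298) = -31.516°.
λ₂ = 18.705° − 31.516° = -12.81°.

1.18°, -12.81°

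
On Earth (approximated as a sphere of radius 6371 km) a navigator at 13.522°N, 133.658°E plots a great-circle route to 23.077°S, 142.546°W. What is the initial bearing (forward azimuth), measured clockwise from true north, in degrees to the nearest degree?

114°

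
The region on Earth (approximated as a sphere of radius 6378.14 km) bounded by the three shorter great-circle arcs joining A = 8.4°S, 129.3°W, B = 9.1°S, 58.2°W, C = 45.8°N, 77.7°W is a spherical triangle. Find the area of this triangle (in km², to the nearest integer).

27788700 km²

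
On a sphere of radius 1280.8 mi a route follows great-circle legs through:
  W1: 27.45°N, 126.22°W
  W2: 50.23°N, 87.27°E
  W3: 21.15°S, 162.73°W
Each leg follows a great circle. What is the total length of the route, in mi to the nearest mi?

4820 mi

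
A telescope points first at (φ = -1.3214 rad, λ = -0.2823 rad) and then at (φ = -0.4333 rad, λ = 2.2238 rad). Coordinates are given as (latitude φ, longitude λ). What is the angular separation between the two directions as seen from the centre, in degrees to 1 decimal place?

76.9°

Let φ₁ = -1.3214 rad, φ₂ = -0.4333 rad, and Δλ = 2.5061 rad.
Haversine: a = sin²(Δφ/2) + cos φ₁ cos φ₂ sin²(Δλ/2) = 0.1846 + (0.2468)(0.9076)(0.9024) = 0.38670.
Central angle c = 2·arcsin(√a) = 1.34221 rad.
So the angular separation is 76.9°.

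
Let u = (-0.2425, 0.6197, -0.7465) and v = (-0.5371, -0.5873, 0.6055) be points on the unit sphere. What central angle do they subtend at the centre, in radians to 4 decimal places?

u·v = -0.6857; |u| = 1.0000, |v| = 1.0000.
cos θ = (u·v)/(|u||v|) = -0.6857, so θ = 2.3263 rad.

2.3263 rad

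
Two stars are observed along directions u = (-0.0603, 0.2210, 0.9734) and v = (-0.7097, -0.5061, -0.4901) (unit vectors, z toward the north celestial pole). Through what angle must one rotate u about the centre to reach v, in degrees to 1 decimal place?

123.1°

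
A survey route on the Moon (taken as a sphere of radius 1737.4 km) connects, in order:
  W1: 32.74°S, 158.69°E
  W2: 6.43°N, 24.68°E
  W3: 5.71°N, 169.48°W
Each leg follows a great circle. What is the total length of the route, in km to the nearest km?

Leg W1→W2: central angle 2.2670 rad, distance 3938.7 km.
Leg W2→W3: central angle 2.8164 rad, distance 4893.2 km.
Total: 3938.7 + 4893.2 ≈ 8832 km.

8832 km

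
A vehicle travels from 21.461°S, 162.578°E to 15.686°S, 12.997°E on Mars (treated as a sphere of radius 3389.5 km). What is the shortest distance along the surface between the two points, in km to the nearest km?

7830 km

With latitudes φ₁ = -21.461°, φ₂ = -15.686° and longitude difference Δλ = -149.581°:
Haversine: a = sin²(Δφ/2) + cos φ₁ cos φ₂ sin²(Δλ/2) = 0.0025 + (0.9307)(0.9628)(0.9312) = 0.83687.
Central angle c = 2·arcsin(√a) = 2.31007 rad.
Distance = R·c = 3389.5 × 2.3101 ≈ 7830 km.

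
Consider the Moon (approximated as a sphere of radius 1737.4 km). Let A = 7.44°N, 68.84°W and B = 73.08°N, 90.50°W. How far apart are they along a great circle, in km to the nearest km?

2029 km

Let φ₁ = 0.1299 rad, φ₂ = 1.2755 rad, and Δλ = -0.3780 rad.
Haversine: a = sin²(Δφ/2) + cos φ₁ cos φ₂ sin²(Δλ/2) = 0.2938 + (0.9916)(0.2910)(0.0353) = 0.30395.
Central angle c = 2·arcsin(√a) = 1.16789 rad.
Distance = R·c = 1737.4 × 1.1679 ≈ 2029 km.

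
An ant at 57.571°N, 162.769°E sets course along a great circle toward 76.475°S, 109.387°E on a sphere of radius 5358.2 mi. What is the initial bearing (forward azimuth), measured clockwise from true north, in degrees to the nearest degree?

Δλ = -53.382° = -0.9317 rad.
y = sin Δλ · cos φ₂ = (-0.8026)(0.2339) = -0.1877
x = cos φ₁ sin φ₂ − sin φ₁ cos φ₂ cos Δλ = (0.5363)(-0.9723) − (0.8441)(0.2339)(0.5965) = -0.6391
θ = atan2(y, x) = -163.63°; adding 360° gives 196°.

196°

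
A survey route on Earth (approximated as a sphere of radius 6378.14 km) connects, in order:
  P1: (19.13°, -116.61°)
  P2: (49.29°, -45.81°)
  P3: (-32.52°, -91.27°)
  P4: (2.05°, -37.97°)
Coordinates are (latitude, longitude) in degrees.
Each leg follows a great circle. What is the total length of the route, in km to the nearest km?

Leg P1→P2: central angle 1.1028 rad, distance 7034.1 km.
Leg P2→P3: central angle 1.5926 rad, distance 10157.6 km.
Leg P3→P4: central angle 1.0652 rad, distance 6793.7 km.
Total: 7034.1 + 10157.6 + 6793.7 ≈ 23985 km.

23985 km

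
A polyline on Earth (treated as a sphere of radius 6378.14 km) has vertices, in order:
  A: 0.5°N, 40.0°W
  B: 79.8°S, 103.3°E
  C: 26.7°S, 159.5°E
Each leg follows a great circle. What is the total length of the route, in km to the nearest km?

17437 km

Leg A→B: central angle 1.7219 rad, distance 10982.8 km.
Leg B→C: central angle 1.0119 rad, distance 6454.2 km.
Total: 10982.8 + 6454.2 ≈ 17437 km.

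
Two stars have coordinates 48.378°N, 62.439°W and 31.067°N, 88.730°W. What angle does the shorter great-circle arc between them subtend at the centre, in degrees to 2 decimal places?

26.38°

With latitudes φ₁ = 48.378°, φ₂ = 31.067° and longitude difference Δλ = -26.291°:
cos c = sin φ₁ sin φ₂ + cos φ₁ cos φ₂ cos Δλ = (0.7475)(0.5160) + (0.6642)(0.8566)(0.8966) = 0.89585,
so c = arccos(0.89585) = 0.46046 rad.
So the angular separation is 26.38°.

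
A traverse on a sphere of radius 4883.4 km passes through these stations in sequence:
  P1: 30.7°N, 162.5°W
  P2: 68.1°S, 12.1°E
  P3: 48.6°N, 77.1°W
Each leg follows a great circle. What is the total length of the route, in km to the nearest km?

23549 km

Leg P1→P2: central angle 2.4865 rad, distance 12142.6 km.
Leg P2→P3: central angle 2.3358 rad, distance 11406.6 km.
Total: 12142.6 + 11406.6 ≈ 23549 km.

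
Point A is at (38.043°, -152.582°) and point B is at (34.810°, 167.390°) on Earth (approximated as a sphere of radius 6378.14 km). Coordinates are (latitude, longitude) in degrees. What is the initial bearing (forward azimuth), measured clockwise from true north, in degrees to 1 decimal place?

With φ₁ = 0.6640, φ₂ = 0.6075, Δλ = -0.6986 rad, the forward-azimuth formula gives
θ = atan2( sin Δλ cos φ₂ , cos φ₁ sin φ₂ − sin φ₁ cos φ₂ cos Δλ ) = atan2(-0.5281, 0.0621) = -83.29°.
Adding 360° brings this into [0°, 360°): 276.7°.

276.7°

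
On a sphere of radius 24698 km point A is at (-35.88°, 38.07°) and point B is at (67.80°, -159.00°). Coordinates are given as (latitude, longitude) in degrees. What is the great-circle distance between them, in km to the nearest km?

63214 km

Let φ₁ = -0.6262 rad, φ₂ = 1.1833 rad, and Δλ = 2.8437 rad.
cos c = sin φ₁ sin φ₂ + cos φ₁ cos φ₂ cos Δλ = (-0.5861)(0.9259) + (0.8102)(0.3778)(-0.9559) = -0.83530,
so c = arccos(-0.83530) = 2.55948 rad.
Distance = R·c = 24698 × 2.5595 ≈ 63214 km.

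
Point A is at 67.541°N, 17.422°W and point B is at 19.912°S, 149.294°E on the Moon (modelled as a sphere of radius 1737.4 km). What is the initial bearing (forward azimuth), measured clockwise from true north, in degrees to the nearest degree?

With φ₁ = 1.1788, φ₂ = -0.3475, Δλ = 2.9097 rad, the forward-azimuth formula gives
θ = atan2( sin Δλ cos φ₂ , cos φ₁ sin φ₂ − sin φ₁ cos φ₂ cos Δλ ) = atan2(0.2160, 0.7155) = 16.80°.
So the initial bearing is 17°.

17°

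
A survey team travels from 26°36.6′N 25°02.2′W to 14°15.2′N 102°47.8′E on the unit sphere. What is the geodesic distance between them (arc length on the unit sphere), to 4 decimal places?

With latitudes φ₁ = 26.610°, φ₂ = 14.253° and longitude difference Δλ = 127.833°:
Haversine: a = sin²(Δφ/2) + cos φ₁ cos φ₂ sin²(Δλ/2) = 0.0116 + (0.8941)(0.9692)(0.8067) = 0.71062.
Central angle c = 2·arcsin(√a) = 2.00560 rad.
On the unit sphere the arc length equals the central angle: 2.0056.

2.0056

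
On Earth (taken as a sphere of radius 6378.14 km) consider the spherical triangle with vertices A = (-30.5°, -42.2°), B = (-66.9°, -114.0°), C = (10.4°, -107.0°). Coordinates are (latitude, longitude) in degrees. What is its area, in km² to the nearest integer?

29715260 km²

Side lengths (central angles): a = 1.3521, b = 1.2982, c = 0.9613 rad; semiperimeter s = 1.8058.
By l'Huilier's theorem, tan(E/4) = √[tan(s/2) tan((s−a)/2) tan((s−b)/2) tan((s−c)/2)], giving spherical excess E = 0.7305 rad.
Area = E·R² = 0.7305 × (6378.14)² ≈ 29715260 km².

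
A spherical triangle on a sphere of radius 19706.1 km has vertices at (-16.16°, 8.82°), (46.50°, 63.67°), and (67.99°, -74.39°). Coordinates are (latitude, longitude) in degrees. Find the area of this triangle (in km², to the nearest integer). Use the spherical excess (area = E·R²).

396425731 km²

Side lengths (central angles): a = 1.0694, b = 1.7880, c = 1.3911 rad; semiperimeter s = 2.1242.
By l'Huilier's theorem, tan(E/4) = √[tan(s/2) tan((s−a)/2) tan((s−b)/2) tan((s−c)/2)], giving spherical excess E = 1.0208 rad.
Area = E·R² = 1.0208 × (19706.1)² ≈ 396425731 km².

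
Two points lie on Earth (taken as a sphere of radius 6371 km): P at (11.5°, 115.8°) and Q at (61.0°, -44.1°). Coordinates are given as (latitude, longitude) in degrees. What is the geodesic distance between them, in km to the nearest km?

With latitudes φ₁ = 11.500°, φ₂ = 61.000° and longitude difference Δλ = -159.900°:
Haversine: a = sin²(Δφ/2) + cos φ₁ cos φ₂ sin²(Δλ/2) = 0.1753 + (0.9799)(0.4848)(0.9695) = 0.63589.
Central angle c = 2·arcsin(√a) = 1.84603 rad.
Distance = R·c = 6371 × 1.8460 ≈ 11761 km.

11761 km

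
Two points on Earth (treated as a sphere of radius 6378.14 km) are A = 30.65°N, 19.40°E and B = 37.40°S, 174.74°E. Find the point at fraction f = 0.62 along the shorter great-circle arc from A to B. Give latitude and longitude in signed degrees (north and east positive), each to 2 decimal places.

The central angle between A and B is δ = 2.7672 rad.
With f = 0.62, the slerp weights are sin((1−f)δ)/sin δ = 2.3742 and sin(fδ)/sin δ = 2.7060.
Weighted sum of the unit vectors: (2.3742)·(0.8115,0.2858,0.5098) + (2.7060)·(-0.7911,0.0728,-0.6074) = (-0.2141, 0.8755, -0.4332).
Converting back: φ = atan2(z, √(x²+y²)) = -25.67°, λ = atan2(y, x) = 103.74°.

-25.67°, 103.74°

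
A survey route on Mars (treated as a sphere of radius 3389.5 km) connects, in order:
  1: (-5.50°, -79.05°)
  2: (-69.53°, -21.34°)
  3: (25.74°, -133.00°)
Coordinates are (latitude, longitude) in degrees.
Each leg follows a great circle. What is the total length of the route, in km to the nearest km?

Leg 1→2: central angle 1.2914 rad, distance 4377.3 km.
Leg 2→3: central angle 2.1213 rad, distance 7190.2 km.
Total: 4377.3 + 7190.2 ≈ 11568 km.

11568 km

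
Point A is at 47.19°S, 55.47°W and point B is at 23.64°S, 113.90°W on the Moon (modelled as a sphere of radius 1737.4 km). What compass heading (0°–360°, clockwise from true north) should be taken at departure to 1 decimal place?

Δλ = -58.430° = -1.0198 rad.
y = sin Δλ · cos φ₂ = (-0.8520)(0.9161) = -0.7805
x = cos φ₁ sin φ₂ − sin φ₁ cos φ₂ cos Δλ = (0.6796)(-0.4010) − (-0.7336)(0.9161)(0.5235) = 0.0793
θ = atan2(y, x) = -84.20°; adding 360° gives 275.8°.

275.8°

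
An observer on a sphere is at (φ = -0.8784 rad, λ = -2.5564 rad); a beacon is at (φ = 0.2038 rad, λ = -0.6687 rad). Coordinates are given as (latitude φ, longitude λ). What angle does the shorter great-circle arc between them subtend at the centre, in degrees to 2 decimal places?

In radians: φ₁ = -0.8784, φ₂ = 0.2038, Δλ = 108.157° = 1.8877 rad.
cos c = sin φ₁ sin φ₂ + cos φ₁ cos φ₂ cos Δλ = (-0.7697)(0.2024) + (0.6384)(0.9793)(-0.3116) = -0.35060,
so c = arccos(-0.35060) = 1.92901 rad.
So the angular separation is 110.52°.

110.52°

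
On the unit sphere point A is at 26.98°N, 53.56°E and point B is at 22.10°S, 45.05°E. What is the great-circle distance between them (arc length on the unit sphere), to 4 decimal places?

With latitudes φ₁ = 26.980°, φ₂ = -22.100° and longitude difference Δλ = -8.510°:
cos c = sin φ₁ sin φ₂ + cos φ₁ cos φ₂ cos Δλ = (0.4537)(-0.3762) + (0.8912)(0.9265)(0.9890) = 0.64591,
so c = arccos(0.64591) = 0.86858 rad.
On the unit sphere the arc length equals the central angle: 0.8686.

0.8686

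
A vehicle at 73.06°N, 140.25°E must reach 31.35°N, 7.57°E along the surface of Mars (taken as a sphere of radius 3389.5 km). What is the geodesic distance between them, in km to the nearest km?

4188 km

Let φ₁ = 1.2751 rad, φ₂ = 0.5472 rad, and Δλ = -2.3157 rad.
Haversine: a = sin²(Δφ/2) + cos φ₁ cos φ₂ sin²(Δλ/2) = 0.1267 + (0.2914)(0.8540)(0.8390) = 0.33550.
Central angle c = 2·arcsin(√a) = 1.23554 rad.
Distance = R·c = 3389.5 × 1.2355 ≈ 4188 km.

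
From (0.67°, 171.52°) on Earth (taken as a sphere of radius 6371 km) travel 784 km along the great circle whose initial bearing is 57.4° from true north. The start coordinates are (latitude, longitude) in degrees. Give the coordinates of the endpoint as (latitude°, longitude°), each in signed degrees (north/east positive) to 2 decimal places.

Angular distance δ = d/R = 784/6371 = 0.12306 rad; initial bearing θ = 1.0018 rad.
sin φ₂ = sin φ₁ cos δ + cos φ₁ sin δ cos θ = (0.0117)(0.9924) + (0.9999)(0.1227)(0.5388) = 0.0777, so φ₂ = 4.46°.
Δλ = atan2(sin θ sin δ cos φ₁, cos δ − sin φ₁ sin φ₂) = atan2(0.1034, 0.9915) = 5.954°.
λ₂ = 171.520° + 5.954° = 177.47°.

4.46°, 177.47°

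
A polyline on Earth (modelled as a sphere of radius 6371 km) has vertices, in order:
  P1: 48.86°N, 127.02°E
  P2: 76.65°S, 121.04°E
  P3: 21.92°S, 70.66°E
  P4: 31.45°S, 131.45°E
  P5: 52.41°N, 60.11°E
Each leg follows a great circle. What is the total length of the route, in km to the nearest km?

38291 km

Leg P1→P2: central angle 2.1916 rad, distance 13962.5 km.
Leg P2→P3: central angle 1.0474 rad, distance 6673.0 km.
Leg P3→P4: central angle 0.9508 rad, distance 6057.8 km.
Leg P4→P5: central angle 1.8203 rad, distance 11597.2 km.
Total: 13962.5 + 6673.0 + 6057.8 + 11597.2 ≈ 38291 km.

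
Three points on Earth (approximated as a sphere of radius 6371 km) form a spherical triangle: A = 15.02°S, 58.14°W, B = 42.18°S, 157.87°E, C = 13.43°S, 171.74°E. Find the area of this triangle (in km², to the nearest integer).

35943692 km²

Side lengths (central angles): a = 0.5439, b = 2.1474, c = 1.9877 rad; semiperimeter s = 2.3395.
By l'Huilier's theorem, tan(E/4) = √[tan(s/2) tan((s−a)/2) tan((s−b)/2) tan((s−c)/2)], giving spherical excess E = 0.8855 rad.
Area = E·R² = 0.8855 × (6371)² ≈ 35943692 km².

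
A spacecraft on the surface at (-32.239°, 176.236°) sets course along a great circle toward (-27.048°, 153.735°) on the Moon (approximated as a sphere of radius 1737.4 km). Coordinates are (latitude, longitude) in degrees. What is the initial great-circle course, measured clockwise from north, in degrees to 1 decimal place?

279.1°

With φ₁ = -0.5627, φ₂ = -0.4721, Δλ = -0.3927 rad, the forward-azimuth formula gives
θ = atan2( sin Δλ cos φ₂ , cos φ₁ sin φ₂ − sin φ₁ cos φ₂ cos Δλ ) = atan2(-0.3408, 0.0543) = -80.95°.
Adding 360° brings this into [0°, 360°): 279.1°.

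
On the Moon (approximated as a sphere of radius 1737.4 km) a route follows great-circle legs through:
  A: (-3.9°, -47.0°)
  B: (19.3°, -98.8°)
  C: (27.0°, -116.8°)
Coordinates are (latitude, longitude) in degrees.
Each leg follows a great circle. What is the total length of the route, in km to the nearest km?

Leg A→B: central angle 0.9766 rad, distance 1696.8 km.
Leg B→C: central angle 0.3181 rad, distance 552.7 km.
Total: 1696.8 + 552.7 ≈ 2249 km.

2249 km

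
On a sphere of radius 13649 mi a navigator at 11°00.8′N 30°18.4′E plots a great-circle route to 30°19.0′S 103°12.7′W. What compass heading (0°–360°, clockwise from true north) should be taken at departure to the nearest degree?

Δλ = -133.518° = -2.3303 rad.
y = sin Δλ · cos φ₂ = (-0.7252)(0.8632) = -0.6260
x = cos φ₁ sin φ₂ − sin φ₁ cos φ₂ cos Δλ = (0.9816)(-0.5048) − (0.1910)(0.8632)(-0.6886) = -0.3819
θ = atan2(y, x) = -121.39°; adding 360° gives 239°.

239°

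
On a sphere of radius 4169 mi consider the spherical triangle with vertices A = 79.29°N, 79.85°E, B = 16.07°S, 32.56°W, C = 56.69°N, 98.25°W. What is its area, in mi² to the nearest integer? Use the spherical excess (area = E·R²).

14639489 mi²

Side lengths (central angles): a = 1.5849, b = 0.7682, c = 1.9178 rad; semiperimeter s = 2.1354.
By l'Huilier's theorem, tan(E/4) = √[tan(s/2) tan((s−a)/2) tan((s−b)/2) tan((s−c)/2)], giving spherical excess E = 0.8423 rad.
Area = E·R² = 0.8423 × (4169)² ≈ 14639489 mi².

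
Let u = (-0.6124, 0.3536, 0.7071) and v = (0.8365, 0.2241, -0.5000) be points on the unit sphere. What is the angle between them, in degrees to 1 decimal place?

u·v = -0.7866; |u| = 1.0000, |v| = 1.0000.
cos θ = (u·v)/(|u||v|) = -0.7866, so θ = 141.9°.

141.9°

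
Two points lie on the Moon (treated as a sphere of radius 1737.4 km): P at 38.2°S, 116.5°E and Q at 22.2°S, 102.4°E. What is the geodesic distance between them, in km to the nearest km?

In radians: φ₁ = -0.6667, φ₂ = -0.3875, Δλ = -14.100° = -0.2461 rad.
cos c = sin φ₁ sin φ₂ + cos φ₁ cos φ₂ cos Δλ = (-0.6184)(-0.3778) + (0.7859)(0.9259)(0.9699) = 0.93934,
so c = arccos(0.93934) = 0.35009 rad.
Distance = R·c = 1737.4 × 0.3501 ≈ 608 km.

608 km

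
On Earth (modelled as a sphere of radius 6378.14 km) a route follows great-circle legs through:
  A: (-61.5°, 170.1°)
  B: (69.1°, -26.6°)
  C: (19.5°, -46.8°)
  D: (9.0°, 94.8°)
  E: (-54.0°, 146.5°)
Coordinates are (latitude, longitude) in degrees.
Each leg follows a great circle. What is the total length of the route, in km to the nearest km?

47872 km

Leg A→B: central angle 2.9627 rad, distance 18896.3 km.
Leg B→C: central angle 0.8925 rad, distance 5692.7 km.
Leg C→D: central angle 2.3151 rad, distance 14765.8 km.
Leg D→E: central angle 1.3354 rad, distance 8517.2 km.
Total: 18896.3 + 5692.7 + 14765.8 + 8517.2 ≈ 47872 km.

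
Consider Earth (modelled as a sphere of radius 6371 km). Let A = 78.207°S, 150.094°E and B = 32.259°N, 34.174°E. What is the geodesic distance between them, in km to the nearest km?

With latitudes φ₁ = -78.207°, φ₂ = 32.259° and longitude difference Δλ = -115.920°:
Haversine: a = sin²(Δφ/2) + cos φ₁ cos φ₂ sin²(Δλ/2) = 0.6748 + (0.2044)(0.8456)(0.7186) = 0.79901.
Central angle c = 2·arcsin(√a) = 2.21183 rad.
Distance = R·c = 6371 × 2.2118 ≈ 14092 km.

14092 km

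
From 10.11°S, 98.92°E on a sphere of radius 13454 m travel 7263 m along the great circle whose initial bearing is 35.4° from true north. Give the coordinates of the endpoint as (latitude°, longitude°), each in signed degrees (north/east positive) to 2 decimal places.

Angular distance δ = d/R = 7263/13454 = 0.53984 rad; initial bearing θ = 0.6178 rad.
sin φ₂ = sin φ₁ cos δ + cos φ₁ sin δ cos θ = (-0.1755)(0.8578) + (0.9845)(0.5140)(0.8151) = 0.2619, so φ₂ = 15.18°.
Δλ = atan2(sin θ sin δ cos φ₁, cos δ − sin φ₁ sin φ₂) = atan2(0.2931, 0.9038) = 17.970°.
λ₂ = 98.920° + 17.970° = 116.89°.

15.18°, 116.89°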